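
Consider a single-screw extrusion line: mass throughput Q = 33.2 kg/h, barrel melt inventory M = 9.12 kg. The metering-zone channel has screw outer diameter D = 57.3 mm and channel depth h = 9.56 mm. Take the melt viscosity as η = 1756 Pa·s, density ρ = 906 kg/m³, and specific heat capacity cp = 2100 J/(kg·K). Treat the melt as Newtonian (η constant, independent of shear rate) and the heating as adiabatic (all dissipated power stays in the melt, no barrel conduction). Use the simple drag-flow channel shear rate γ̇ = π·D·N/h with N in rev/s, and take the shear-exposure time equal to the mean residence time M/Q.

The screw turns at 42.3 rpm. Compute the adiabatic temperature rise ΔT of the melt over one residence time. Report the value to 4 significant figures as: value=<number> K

value=160.8 K

Convert throughput: Q = 33.2 kg/h = 33.2/3600 = 0.00922222 kg/s
Mean residence time: t_res = M/Q_s = 9.12 kg / 0.00922222 kg/s = 988.916 s
Geometry in metres: D = 57.3 mm → 0.0573 m, h = 9.56 mm → 0.00956 m; screw speed N = 42.3 rpm = 0.705 rev/s
Shear rate: γ̇ = πDN/h = π·0.0573·0.705/0.00956 = 13.275 s⁻¹
Adiabatic rise: ΔT = η γ̇² t_res / (ρ cp) = 1756·(13.275)²·988.916 / (906·2100) = 160.845 K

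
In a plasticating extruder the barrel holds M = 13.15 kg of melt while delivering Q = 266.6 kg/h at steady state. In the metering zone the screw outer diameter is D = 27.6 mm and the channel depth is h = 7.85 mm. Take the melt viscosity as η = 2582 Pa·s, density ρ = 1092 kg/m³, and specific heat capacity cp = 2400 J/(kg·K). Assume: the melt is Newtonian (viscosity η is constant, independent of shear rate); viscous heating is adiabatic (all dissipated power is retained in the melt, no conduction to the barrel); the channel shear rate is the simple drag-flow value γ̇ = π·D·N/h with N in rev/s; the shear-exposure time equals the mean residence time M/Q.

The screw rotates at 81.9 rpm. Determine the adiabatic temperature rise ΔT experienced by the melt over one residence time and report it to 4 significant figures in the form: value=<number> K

value=39.77 K

Convert throughput: Q = 266.6 kg/h = 266.6/3600 = 0.0740556 kg/s
Mean residence time: t_res = M/Q_s = 13.15 kg / 0.0740556 kg/s = 177.569 s
Geometry in metres: D = 27.6 mm → 0.0276 m, h = 7.85 mm → 0.00785 m; screw speed N = 81.9 rpm = 1.365 rev/s
Shear rate: γ̇ = πDN/h = π·0.0276·1.365/0.00785 = 15.0772 s⁻¹
ΔT = η·γ̇²·t_res / (ρ·cp) = 2582 · (15.0772)² · 177.569 / (1092 · 2400) = 39.7681 K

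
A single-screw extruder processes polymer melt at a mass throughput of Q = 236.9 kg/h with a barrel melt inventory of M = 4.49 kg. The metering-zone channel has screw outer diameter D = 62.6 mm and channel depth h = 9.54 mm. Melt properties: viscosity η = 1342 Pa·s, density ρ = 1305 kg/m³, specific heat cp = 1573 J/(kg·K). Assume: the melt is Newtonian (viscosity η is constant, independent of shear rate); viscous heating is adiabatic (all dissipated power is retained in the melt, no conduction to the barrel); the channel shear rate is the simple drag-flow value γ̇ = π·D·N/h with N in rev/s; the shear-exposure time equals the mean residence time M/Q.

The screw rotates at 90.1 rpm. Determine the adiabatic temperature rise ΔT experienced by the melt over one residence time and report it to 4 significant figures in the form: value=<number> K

value=42.75 K

Throughput in SI: Q_s = 236.9 kg/h ÷ 3600 s/h = 0.0658056 kg/s
t_res = M / Q_s = 4.49 ÷ 0.0658056 = 68.2313 s
D = 62.6 mm = 0.0626 m;  h = 9.54 mm = 0.00954 m;  N = 90.1 rpm / 60 = 1.50167 rev/s
γ̇ = π D N / h = (π)(0.0626)(1.50167) / 0.00954 = 30.9563 s⁻¹
ΔT = η·γ̇²·t_res/(ρ·cp) = [1342 × 30.9563² × 68.2313] / [1305 × 1573] = 42.746 K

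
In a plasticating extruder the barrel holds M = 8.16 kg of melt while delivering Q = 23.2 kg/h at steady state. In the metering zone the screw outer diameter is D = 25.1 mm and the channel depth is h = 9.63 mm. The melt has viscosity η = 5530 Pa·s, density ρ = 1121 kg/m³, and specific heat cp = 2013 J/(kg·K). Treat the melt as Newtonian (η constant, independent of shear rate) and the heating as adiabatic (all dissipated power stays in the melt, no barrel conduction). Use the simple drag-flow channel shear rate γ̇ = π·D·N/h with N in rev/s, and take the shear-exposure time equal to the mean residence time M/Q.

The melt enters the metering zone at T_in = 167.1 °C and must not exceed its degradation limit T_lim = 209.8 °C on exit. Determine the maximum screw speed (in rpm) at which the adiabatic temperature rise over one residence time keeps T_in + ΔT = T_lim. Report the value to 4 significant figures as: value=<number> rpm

Q_s = Q / 3600 = 23.2 / 3600 = 0.00644444 kg/s
t_res = M / Q_s = 8.16 / 0.00644444 = 1266.21 s
Geometry in SI: D = 25.1 mm → 0.0251 m, h = 9.63 mm → 0.00963 m
ΔT_a = T_lim − T_in = 209.8 °C − 167.1 °C = 42.7 K
γ̇_max² = ΔT_a·ρ·cp / (η·t_res) = [42.7 × 1121 × 2013] / [5530 × 1266.21] = 13.7609 s⁻²
γ̇_max = sqrt(13.7609) = 3.70957 s⁻¹
N_max = γ̇_max h / (πD) = 3.70957·0.00963/(π·0.0251) = 0.453029 rev/s → ×60 = 27.1818 rpm

value=27.18 rpm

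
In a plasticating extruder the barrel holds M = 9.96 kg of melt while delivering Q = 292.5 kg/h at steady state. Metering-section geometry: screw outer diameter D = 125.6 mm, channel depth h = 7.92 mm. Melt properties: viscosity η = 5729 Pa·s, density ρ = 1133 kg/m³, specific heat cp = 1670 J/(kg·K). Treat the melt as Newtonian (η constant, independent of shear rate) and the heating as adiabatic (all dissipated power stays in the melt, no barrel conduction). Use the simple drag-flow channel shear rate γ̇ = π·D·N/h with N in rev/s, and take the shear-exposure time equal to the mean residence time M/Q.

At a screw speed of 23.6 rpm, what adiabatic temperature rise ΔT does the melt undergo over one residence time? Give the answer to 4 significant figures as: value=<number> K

value=142.5 K

Throughput in SI: Q_s = 292.5 kg/h ÷ 3600 s/h = 0.08125 kg/s
t_res = M / Q_s = 9.96 ÷ 0.08125 = 122.585 s
Geometry in metres: D = 125.6 mm → 0.1256 m, h = 7.92 mm → 0.00792 m; screw speed N = 23.6 rpm = 0.393333 rev/s
Shear rate: γ̇ = πDN/h = π·0.1256·0.393333/0.00792 = 19.5963 s⁻¹
ΔT = η·γ̇²·t_res / (ρ·cp) = 5729 · (19.5963)² · 122.585 / (1133 · 1670) = 142.534 K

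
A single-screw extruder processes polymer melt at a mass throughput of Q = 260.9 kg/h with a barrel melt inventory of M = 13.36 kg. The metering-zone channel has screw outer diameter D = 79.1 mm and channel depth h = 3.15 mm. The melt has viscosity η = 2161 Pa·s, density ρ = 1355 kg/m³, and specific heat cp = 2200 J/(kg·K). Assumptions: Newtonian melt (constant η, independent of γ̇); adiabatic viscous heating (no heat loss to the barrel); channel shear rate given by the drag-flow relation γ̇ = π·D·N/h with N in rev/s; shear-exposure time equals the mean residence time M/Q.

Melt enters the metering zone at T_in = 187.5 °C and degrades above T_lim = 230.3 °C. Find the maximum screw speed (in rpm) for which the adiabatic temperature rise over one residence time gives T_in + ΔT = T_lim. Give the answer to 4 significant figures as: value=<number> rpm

Q_s = Q / 3600 = 260.9 / 3600 = 0.0724722 kg/s
Mean residence time: t_res = M/Q_s = 13.36 kg / 0.0724722 kg/s = 184.346 s
D = 79.1 mm = 0.0791 m;  h = 3.15 mm = 0.00315 m
ΔT_a = T_lim − T_in = 230.3 − 187.5 = 42.8 K
γ̇_max² = ΔT_a·ρ·cp/(η·t_res) = 42.8·1355·2200/(2161·184.346) = 320.27 s⁻²
γ̇_max = sqrt(320.27) = 17.8961 s⁻¹
Solve γ̇ = πDN/h for N: N_max = γ̇_max·h/(π·D) = 17.8961 × 0.00315 / (π × 0.0791) = 0.226852 rev/s = 13.6111 rpm

value=13.61 rpm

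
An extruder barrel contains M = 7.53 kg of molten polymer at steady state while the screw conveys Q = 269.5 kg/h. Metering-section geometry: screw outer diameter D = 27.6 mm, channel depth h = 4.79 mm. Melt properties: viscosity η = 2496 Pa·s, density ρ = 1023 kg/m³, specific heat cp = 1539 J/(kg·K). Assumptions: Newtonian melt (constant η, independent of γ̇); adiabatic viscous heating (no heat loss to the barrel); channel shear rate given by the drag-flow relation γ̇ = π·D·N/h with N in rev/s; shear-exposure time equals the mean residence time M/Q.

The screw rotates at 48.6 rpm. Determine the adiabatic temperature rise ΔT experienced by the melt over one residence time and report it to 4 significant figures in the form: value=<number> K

Throughput in SI: Q_s = 269.5 kg/h ÷ 3600 s/h = 0.0748611 kg/s
t_res = M / Q_s = 7.53 ÷ 0.0748611 = 100.586 s
Convert to SI: D = 0.0276 m, h = 0.00479 m, N = 48.6/60 = 0.81 rev/s
Shear rate: γ̇ = πDN/h = π·0.0276·0.81/0.00479 = 14.6625 s⁻¹
ΔT = η·γ̇²·t_res / (ρ·cp) = 2496 · (14.6625)² · 100.586 / (1023 · 1539) = 34.2836 K

value=34.28 K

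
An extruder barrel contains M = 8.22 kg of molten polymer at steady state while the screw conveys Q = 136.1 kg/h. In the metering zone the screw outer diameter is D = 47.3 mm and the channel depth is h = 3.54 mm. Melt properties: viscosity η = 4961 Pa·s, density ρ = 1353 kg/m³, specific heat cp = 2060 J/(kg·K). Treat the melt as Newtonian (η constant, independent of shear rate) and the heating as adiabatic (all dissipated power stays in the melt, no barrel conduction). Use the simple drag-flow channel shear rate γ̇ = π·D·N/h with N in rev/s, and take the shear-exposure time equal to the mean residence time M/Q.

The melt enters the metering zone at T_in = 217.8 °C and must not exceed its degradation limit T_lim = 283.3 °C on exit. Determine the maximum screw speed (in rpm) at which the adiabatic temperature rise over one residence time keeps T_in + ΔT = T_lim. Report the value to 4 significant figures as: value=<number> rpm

value=18.60 rpm

Convert throughput: Q = 136.1 kg/h = 136.1/3600 = 0.0378056 kg/s
t_res = M / Q_s = 8.22 ÷ 0.0378056 = 217.428 s
D = 47.3 mm = 0.0473 m;  h = 3.54 mm = 0.00354 m
ΔT_a = T_lim − T_in = 283.3 °C − 217.8 °C = 65.5 K
γ̇_max² = ΔT_a·ρ·cp / (η·t_res) = [65.5 × 1353 × 2060] / [4961 × 217.428] = 169.247 s⁻²
Take the square root: γ̇_max = √(169.247) = 13.0095 s⁻¹
N_max = γ̇_max h / (πD) = 13.0095·0.00354/(π·0.0473) = 0.309922 rev/s → ×60 = 18.5953 rpm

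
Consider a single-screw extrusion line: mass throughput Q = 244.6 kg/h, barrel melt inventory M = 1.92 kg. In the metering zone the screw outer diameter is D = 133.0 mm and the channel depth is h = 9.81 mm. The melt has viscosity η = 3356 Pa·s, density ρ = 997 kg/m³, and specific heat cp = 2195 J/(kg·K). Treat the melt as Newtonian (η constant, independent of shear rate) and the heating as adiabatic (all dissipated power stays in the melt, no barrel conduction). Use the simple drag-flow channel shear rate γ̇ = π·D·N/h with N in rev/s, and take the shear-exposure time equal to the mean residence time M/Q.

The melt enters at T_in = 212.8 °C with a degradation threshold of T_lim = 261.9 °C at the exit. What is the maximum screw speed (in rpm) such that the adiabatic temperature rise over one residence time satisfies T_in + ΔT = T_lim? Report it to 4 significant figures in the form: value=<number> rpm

Convert throughput: Q = 244.6 kg/h = 244.6/3600 = 0.0679444 kg/s
Mean residence time: t_res = M/Q_s = 1.92 kg / 0.0679444 kg/s = 28.2584 s
Geometry in SI: D = 133.0 mm → 0.133 m, h = 9.81 mm → 0.00981 m
Allowable rise: ΔT_a = T_lim − T_in = 261.9 − 212.8 = 49.1 K
γ̇_max² = ΔT_a·ρ·cp / (η·t_res) = [49.1 × 997 × 2195] / [3356 × 28.2584] = 1133.03 s⁻²
γ̇_max = sqrt(1133.03) = 33.6605 s⁻¹
Solve γ̇ = πDN/h for N: N_max = γ̇_max·h/(π·D) = 33.6605 × 0.00981 / (π × 0.133) = 0.790294 rev/s = 47.4176 rpm

value=47.42 rpm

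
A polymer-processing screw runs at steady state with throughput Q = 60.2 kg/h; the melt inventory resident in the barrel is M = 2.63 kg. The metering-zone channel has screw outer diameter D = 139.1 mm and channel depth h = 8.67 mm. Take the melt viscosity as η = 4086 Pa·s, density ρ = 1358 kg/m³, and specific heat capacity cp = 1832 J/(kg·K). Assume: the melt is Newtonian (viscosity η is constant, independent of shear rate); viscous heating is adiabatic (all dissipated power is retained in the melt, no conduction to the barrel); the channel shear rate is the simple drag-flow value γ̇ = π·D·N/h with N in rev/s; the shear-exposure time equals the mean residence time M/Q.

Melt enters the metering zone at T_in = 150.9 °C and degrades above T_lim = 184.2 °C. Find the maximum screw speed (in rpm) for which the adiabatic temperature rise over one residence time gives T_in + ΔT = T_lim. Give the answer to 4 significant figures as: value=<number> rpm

Q_s = Q / 3600 = 60.2 / 3600 = 0.0167222 kg/s
t_res = M / Q_s = 2.63 ÷ 0.0167222 = 157.276 s
D = 139.1 mm = 0.1391 m;  h = 8.67 mm = 0.00867 m
ΔT_a = T_lim − T_in = 184.2 − 150.9 = 33.3 K
Invert ΔT = ηγ̇²t_res/(ρcp) for γ̇: γ̇_max² = ΔT_a ρ cp / (η t_res) = 33.3·1358·1832 / (4086·157.276) = 128.917 s⁻²
γ̇_max = sqrt(128.917) = 11.3542 s⁻¹
N_max = γ̇_max·h / (π·D) = 11.3542 · 0.00867 / (π · 0.1391) = 0.225267 rev/s = 13.516 rpm

value=13.52 rpm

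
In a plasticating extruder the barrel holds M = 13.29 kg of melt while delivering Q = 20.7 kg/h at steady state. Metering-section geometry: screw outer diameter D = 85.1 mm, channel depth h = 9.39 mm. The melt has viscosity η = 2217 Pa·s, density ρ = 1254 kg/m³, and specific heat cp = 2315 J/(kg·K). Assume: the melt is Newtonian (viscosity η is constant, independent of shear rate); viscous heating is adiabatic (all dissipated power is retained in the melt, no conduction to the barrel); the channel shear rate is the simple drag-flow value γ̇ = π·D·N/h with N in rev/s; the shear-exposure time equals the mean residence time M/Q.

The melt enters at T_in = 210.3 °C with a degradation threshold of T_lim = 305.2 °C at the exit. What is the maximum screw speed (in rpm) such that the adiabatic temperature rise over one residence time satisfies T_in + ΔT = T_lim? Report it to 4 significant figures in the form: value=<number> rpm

value=15.45 rpm

Throughput in SI: Q_s = 20.7 kg/h ÷ 3600 s/h = 0.00575 kg/s
Mean residence time: t_res = M/Q_s = 13.29 kg / 0.00575 kg/s = 2311.3 s
D = 85.1 mm = 0.0851 m;  h = 9.39 mm = 0.00939 m
ΔT_a = T_lim − T_in = 305.2 °C − 210.3 °C = 94.9 K
Invert ΔT = ηγ̇²t_res/(ρcp) for γ̇: γ̇_max² = ΔT_a ρ cp / (η t_res) = 94.9·1254·2315 / (2217·2311.3) = 53.764 s⁻²
γ̇_max = sqrt(53.764) = 7.3324 s⁻¹
Solve γ̇ = πDN/h for N: N_max = γ̇_max·h/(π·D) = 7.3324 × 0.00939 / (π × 0.0851) = 0.257533 rev/s = 15.452 rpm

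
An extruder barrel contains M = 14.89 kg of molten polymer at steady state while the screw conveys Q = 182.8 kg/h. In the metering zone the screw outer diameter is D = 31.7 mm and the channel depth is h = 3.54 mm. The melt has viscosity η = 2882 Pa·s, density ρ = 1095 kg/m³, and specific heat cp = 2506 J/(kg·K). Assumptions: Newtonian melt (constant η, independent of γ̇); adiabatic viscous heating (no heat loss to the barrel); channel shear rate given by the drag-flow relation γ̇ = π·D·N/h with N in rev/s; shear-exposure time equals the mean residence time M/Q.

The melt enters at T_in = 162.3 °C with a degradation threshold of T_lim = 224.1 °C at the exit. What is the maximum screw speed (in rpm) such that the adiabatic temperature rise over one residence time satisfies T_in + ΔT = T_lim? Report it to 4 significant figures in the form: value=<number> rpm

Q_s = Q / 3600 = 182.8 / 3600 = 0.0507778 kg/s
Mean residence time: t_res = M/Q_s = 14.89 kg / 0.0507778 kg/s = 293.239 s
Geometry in SI: D = 31.7 mm → 0.0317 m, h = 3.54 mm → 0.00354 m
ΔT_a = T_lim − T_in = 224.1 − 162.3 = 61.8 K
γ̇_max² = ΔT_a·ρ·cp/(η·t_res) = 61.8·1095·2506/(2882·293.239) = 200.664 s⁻²
γ̇_max = sqrt(200.664) = 14.1656 s⁻¹
N_max = γ̇_max h / (πD) = 14.1656·0.00354/(π·0.0317) = 0.503534 rev/s → ×60 = 30.212 rpm

value=30.21 rpm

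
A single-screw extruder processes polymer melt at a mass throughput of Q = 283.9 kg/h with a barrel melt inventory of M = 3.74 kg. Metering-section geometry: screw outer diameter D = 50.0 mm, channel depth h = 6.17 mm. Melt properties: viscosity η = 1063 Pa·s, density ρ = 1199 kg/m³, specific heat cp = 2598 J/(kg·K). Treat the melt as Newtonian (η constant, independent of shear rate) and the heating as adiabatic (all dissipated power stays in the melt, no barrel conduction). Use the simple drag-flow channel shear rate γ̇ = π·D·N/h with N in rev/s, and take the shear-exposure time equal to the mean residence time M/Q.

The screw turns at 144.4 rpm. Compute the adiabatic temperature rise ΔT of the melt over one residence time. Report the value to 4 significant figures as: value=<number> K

Convert throughput: Q = 283.9 kg/h = 283.9/3600 = 0.0788611 kg/s
t_res = M / Q_s = 3.74 / 0.0788611 = 47.4251 s
Convert to SI: D = 0.05 m, h = 0.00617 m, N = 144.4/60 = 2.40667 rev/s
Shear rate: γ̇ = πDN/h = π·0.05·2.40667/0.00617 = 61.2704 s⁻¹
ΔT = η·γ̇²·t_res/(ρ·cp) = [1063 × 61.2704² × 47.4251] / [1199 × 2598] = 60.7554 K

value=60.76 K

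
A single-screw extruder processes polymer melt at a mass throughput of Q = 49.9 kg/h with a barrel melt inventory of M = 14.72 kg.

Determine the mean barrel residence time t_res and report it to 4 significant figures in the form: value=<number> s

value=1062. s

Convert throughput: Q = 49.9 kg/h = 49.9/3600 = 0.0138611 kg/s
Mean residence time: t_res = M/Q_s = 14.72 kg / 0.0138611 kg/s = 1061.96 s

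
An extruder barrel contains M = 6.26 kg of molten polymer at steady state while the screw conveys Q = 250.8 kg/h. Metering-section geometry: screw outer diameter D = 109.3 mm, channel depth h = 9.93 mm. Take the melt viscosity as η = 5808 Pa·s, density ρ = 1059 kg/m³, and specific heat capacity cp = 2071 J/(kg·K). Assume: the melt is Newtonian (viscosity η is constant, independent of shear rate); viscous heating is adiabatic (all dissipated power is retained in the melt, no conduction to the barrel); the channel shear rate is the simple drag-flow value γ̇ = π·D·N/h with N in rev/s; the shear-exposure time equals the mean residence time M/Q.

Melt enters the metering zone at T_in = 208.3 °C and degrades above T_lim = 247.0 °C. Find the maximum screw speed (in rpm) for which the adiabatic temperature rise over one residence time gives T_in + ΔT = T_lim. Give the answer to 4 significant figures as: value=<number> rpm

value=22.13 rpm

Convert throughput: Q = 250.8 kg/h = 250.8/3600 = 0.0696667 kg/s
t_res = M / Q_s = 6.26 ÷ 0.0696667 = 89.8565 s
D = 109.3 mm = 0.1093 m;  h = 9.93 mm = 0.00993 m
ΔT_a = T_lim − T_in = 247.0 °C − 208.3 °C = 38.7 K
γ̇_max² = ΔT_a·ρ·cp / (η·t_res) = [38.7 × 1059 × 2071] / [5808 × 89.8565] = 162.634 s⁻²
γ̇_max = √162.634 = 12.7528 s⁻¹
Solve γ̇ = πDN/h for N: N_max = γ̇_max·h/(π·D) = 12.7528 × 0.00993 / (π × 0.1093) = 0.368795 rev/s = 22.1277 rpm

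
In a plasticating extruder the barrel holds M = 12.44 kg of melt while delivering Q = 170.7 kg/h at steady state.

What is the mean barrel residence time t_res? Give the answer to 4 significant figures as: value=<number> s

Throughput in SI: Q_s = 170.7 kg/h ÷ 3600 s/h = 0.0474167 kg/s
t_res = M / Q_s = 12.44 / 0.0474167 = 262.355 s

value=262.4 s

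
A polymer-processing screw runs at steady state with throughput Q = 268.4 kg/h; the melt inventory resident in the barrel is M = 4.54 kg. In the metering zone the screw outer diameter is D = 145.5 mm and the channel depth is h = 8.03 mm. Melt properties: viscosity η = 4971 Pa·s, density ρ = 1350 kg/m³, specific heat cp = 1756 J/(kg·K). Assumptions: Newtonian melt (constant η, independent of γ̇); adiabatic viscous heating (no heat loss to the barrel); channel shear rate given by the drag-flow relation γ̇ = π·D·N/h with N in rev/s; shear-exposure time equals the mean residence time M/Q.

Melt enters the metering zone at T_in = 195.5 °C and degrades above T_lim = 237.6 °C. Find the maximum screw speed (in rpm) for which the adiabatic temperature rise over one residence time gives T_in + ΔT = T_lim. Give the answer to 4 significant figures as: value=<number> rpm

Convert throughput: Q = 268.4 kg/h = 268.4/3600 = 0.0745556 kg/s
t_res = M / Q_s = 4.54 / 0.0745556 = 60.8942 s
Geometry in SI: D = 145.5 mm → 0.1455 m, h = 8.03 mm → 0.00803 m
ΔT_a = T_lim − T_in = 237.6 °C − 195.5 °C = 42.1 K
Invert ΔT = ηγ̇²t_res/(ρcp) for γ̇: γ̇_max² = ΔT_a ρ cp / (η t_res) = 42.1·1350·1756 / (4971·60.8942) = 329.701 s⁻²
Take the square root: γ̇_max = √(329.701) = 18.1577 s⁻¹
Solve γ̇ = πDN/h for N: N_max = γ̇_max·h/(π·D) = 18.1577 × 0.00803 / (π × 0.1455) = 0.31898 rev/s = 19.1388 rpm

value=19.14 rpm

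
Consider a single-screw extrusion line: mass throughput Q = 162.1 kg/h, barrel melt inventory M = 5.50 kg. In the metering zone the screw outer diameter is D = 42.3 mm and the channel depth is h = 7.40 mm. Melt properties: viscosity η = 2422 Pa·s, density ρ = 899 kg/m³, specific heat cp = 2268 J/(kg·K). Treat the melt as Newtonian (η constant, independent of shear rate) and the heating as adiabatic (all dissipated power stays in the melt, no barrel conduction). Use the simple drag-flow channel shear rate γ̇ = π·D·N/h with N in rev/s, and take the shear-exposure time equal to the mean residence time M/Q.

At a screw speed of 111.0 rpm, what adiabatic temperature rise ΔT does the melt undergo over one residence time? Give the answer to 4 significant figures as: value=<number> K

Throughput in SI: Q_s = 162.1 kg/h ÷ 3600 s/h = 0.0450278 kg/s
t_res = M / Q_s = 5.50 / 0.0450278 = 122.147 s
Convert to SI: D = 0.0423 m, h = 0.0074 m, N = 111.0/60 = 1.85 rev/s
Shear rate: γ̇ = πDN/h = π·0.0423·1.85/0.0074 = 33.2223 s⁻¹
ΔT = η·γ̇²·t_res / (ρ·cp) = 2422 · (33.2223)² · 122.147 / (899 · 2268) = 160.145 K

value=160.1 K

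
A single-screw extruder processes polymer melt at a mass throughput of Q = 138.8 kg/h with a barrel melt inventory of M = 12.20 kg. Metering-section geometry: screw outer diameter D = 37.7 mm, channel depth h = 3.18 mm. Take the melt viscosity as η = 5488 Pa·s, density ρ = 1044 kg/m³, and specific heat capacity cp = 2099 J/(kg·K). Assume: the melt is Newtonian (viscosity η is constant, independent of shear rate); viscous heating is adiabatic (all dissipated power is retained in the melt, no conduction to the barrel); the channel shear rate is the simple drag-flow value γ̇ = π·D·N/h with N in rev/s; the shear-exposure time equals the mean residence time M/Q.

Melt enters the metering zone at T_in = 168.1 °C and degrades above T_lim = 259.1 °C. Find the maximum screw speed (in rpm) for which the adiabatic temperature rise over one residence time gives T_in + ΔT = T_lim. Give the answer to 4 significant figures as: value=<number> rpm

value=17.26 rpm

Throughput in SI: Q_s = 138.8 kg/h ÷ 3600 s/h = 0.0385556 kg/s
Mean residence time: t_res = M/Q_s = 12.20 kg / 0.0385556 kg/s = 316.427 s
D = 37.7 mm = 0.0377 m;  h = 3.18 mm = 0.00318 m
Allowable rise: ΔT_a = T_lim − T_in = 259.1 − 168.1 = 91 K
γ̇_max² = ΔT_a·ρ·cp/(η·t_res) = 91·1044·2099/(5488·316.427) = 114.833 s⁻²
γ̇_max = √114.833 = 10.716 s⁻¹
N_max = γ̇_max h / (πD) = 10.716·0.00318/(π·0.0377) = 0.28772 rev/s → ×60 = 17.2632 rpm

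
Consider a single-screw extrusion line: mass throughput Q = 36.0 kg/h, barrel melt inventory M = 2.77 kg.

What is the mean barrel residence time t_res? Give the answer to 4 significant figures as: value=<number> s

Throughput in SI: Q_s = 36.0 kg/h ÷ 3600 s/h = 0.01 kg/s
t_res = M / Q_s = 2.77 ÷ 0.01 = 277 s

value=277.0 s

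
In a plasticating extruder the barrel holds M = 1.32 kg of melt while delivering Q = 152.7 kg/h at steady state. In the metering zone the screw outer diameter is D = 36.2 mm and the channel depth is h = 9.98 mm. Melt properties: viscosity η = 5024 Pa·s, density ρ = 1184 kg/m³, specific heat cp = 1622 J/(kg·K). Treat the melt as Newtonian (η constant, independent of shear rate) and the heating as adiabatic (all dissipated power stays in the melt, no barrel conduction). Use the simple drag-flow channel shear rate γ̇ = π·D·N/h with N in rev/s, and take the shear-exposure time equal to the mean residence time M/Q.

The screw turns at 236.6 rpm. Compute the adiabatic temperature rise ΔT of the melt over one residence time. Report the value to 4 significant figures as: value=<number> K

Q_s = Q / 3600 = 152.7 / 3600 = 0.0424167 kg/s
t_res = M / Q_s = 1.32 / 0.0424167 = 31.1198 s
D = 36.2 mm = 0.0362 m;  h = 9.98 mm = 0.00998 m;  N = 236.6 rpm / 60 = 3.94333 rev/s
Shear rate: γ̇ = πDN/h = π·0.0362·3.94333/0.00998 = 44.9357 s⁻¹
ΔT = η·γ̇²·t_res / (ρ·cp) = 5024 · (44.9357)² · 31.1198 / (1184 · 1622) = 164.387 K

value=164.4 K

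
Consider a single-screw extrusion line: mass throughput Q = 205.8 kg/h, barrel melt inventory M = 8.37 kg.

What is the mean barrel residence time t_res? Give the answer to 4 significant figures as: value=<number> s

Throughput in SI: Q_s = 205.8 kg/h ÷ 3600 s/h = 0.0571667 kg/s
t_res = M / Q_s = 8.37 ÷ 0.0571667 = 146.414 s

value=146.4 s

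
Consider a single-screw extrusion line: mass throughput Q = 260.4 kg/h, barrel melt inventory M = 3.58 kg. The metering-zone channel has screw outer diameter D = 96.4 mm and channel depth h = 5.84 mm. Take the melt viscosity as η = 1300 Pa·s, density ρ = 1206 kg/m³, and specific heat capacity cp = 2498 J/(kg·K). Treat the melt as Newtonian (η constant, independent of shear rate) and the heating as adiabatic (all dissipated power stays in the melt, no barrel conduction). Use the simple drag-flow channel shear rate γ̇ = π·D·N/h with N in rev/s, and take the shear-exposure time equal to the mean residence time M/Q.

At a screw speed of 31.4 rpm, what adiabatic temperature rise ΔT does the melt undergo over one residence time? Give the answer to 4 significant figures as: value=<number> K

Convert throughput: Q = 260.4 kg/h = 260.4/3600 = 0.0723333 kg/s
t_res = M / Q_s = 3.58 / 0.0723333 = 49.4931 s
Geometry in metres: D = 96.4 mm → 0.0964 m, h = 5.84 mm → 0.00584 m; screw speed N = 31.4 rpm = 0.523333 rev/s
γ̇ = π D N / h = (π)(0.0964)(0.523333) / 0.00584 = 27.1389 s⁻¹
Adiabatic rise: ΔT = η γ̇² t_res / (ρ cp) = 1300·(27.1389)²·49.4931 / (1206·2498) = 15.7302 K

value=15.73 K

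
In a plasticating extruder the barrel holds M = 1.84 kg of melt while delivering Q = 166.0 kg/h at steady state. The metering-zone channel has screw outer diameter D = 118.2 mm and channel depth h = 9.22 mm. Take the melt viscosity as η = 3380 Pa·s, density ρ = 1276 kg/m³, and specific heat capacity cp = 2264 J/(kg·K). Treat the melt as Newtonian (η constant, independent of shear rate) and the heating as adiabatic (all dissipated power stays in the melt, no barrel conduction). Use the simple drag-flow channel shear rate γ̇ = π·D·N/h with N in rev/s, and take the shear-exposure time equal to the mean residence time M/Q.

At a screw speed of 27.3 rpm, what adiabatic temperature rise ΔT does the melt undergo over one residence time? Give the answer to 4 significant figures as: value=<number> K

value=15.68 K

Convert throughput: Q = 166.0 kg/h = 166.0/3600 = 0.0461111 kg/s
t_res = M / Q_s = 1.84 / 0.0461111 = 39.9036 s
Geometry in metres: D = 118.2 mm → 0.1182 m, h = 9.22 mm → 0.00922 m; screw speed N = 27.3 rpm = 0.455 rev/s
γ̇ = π·D·N / h = π · 0.1182 · 0.455 / 0.00922 = 18.3252 s⁻¹
ΔT = η·γ̇²·t_res/(ρ·cp) = [3380 × 18.3252² × 39.9036] / [1276 × 2264] = 15.6782 K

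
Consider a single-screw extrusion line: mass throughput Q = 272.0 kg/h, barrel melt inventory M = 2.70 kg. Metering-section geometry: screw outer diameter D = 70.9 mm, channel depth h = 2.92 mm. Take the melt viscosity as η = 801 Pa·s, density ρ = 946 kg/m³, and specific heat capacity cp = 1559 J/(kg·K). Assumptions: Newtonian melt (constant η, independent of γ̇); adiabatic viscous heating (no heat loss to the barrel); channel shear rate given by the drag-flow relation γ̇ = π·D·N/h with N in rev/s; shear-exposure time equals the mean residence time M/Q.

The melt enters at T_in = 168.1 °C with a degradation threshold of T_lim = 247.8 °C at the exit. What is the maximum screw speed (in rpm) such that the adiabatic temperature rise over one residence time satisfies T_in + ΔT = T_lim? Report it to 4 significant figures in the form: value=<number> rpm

value=50.40 rpm

Convert throughput: Q = 272.0 kg/h = 272.0/3600 = 0.0755556 kg/s
t_res = M / Q_s = 2.70 ÷ 0.0755556 = 35.7353 s
Geometry in SI: D = 70.9 mm → 0.0709 m, h = 2.92 mm → 0.00292 m
Allowable rise: ΔT_a = T_lim − T_in = 247.8 − 168.1 = 79.7 K
γ̇_max² = ΔT_a·ρ·cp / (η·t_res) = [79.7 × 946 × 1559] / [801 × 35.7353] = 4106.44 s⁻²
γ̇_max = √4106.44 = 64.0815 s⁻¹
N_max = γ̇_max h / (πD) = 64.0815·0.00292/(π·0.0709) = 0.840078 rev/s → ×60 = 50.4047 rpm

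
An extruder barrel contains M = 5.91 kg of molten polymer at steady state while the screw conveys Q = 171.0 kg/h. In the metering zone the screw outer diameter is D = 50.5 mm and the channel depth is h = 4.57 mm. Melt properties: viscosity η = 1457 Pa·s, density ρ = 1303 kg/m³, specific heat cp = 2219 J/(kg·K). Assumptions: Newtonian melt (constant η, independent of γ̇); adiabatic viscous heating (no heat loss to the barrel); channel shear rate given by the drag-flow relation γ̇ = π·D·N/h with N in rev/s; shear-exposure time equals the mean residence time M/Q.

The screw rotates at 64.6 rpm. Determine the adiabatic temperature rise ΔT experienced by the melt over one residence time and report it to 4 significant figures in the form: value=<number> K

Convert throughput: Q = 171.0 kg/h = 171.0/3600 = 0.0475 kg/s
t_res = M / Q_s = 5.91 ÷ 0.0475 = 124.421 s
Geometry in metres: D = 50.5 mm → 0.0505 m, h = 4.57 mm → 0.00457 m; screw speed N = 64.6 rpm = 1.07667 rev/s
γ̇ = π·D·N / h = π · 0.0505 · 1.07667 / 0.00457 = 37.3772 s⁻¹
Adiabatic rise: ΔT = η γ̇² t_res / (ρ cp) = 1457·(37.3772)²·124.421 / (1303·2219) = 87.592 K

value=87.59 K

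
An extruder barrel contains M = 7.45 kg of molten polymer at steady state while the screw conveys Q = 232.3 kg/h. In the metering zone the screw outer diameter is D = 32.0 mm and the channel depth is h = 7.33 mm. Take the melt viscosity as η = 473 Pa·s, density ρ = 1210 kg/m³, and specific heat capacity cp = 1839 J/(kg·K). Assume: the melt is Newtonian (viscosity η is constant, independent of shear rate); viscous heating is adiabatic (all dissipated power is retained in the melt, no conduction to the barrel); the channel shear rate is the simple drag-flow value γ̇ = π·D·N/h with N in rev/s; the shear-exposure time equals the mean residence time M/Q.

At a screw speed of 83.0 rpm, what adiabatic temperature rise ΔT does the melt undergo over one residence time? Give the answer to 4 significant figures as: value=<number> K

Throughput in SI: Q_s = 232.3 kg/h ÷ 3600 s/h = 0.0645278 kg/s
t_res = M / Q_s = 7.45 ÷ 0.0645278 = 115.454 s
Geometry in metres: D = 32.0 mm → 0.032 m, h = 7.33 mm → 0.00733 m; screw speed N = 83.0 rpm = 1.38333 rev/s
γ̇ = π·D·N / h = π · 0.032 · 1.38333 / 0.00733 = 18.9724 s⁻¹
ΔT = η·γ̇²·t_res / (ρ·cp) = 473 · (18.9724)² · 115.454 / (1210 · 1839) = 8.83383 K

value=8.834 K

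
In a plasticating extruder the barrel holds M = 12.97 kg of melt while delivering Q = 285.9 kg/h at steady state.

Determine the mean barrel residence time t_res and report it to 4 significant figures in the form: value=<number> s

value=163.3 s

Q_s = Q / 3600 = 285.9 / 3600 = 0.0794167 kg/s
t_res = M / Q_s = 12.97 ÷ 0.0794167 = 163.316 s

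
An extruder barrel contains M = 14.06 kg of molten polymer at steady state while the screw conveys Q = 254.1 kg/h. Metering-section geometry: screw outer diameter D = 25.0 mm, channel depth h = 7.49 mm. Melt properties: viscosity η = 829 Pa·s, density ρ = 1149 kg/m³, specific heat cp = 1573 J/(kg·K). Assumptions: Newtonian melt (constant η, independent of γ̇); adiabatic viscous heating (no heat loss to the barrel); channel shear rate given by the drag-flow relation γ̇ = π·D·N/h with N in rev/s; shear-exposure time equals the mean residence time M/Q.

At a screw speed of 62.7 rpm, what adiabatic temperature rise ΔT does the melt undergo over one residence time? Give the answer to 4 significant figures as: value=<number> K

value=10.97 K

Convert throughput: Q = 254.1 kg/h = 254.1/3600 = 0.0705833 kg/s
t_res = M / Q_s = 14.06 ÷ 0.0705833 = 199.197 s
D = 25.0 mm = 0.025 m;  h = 7.49 mm = 0.00749 m;  N = 62.7 rpm / 60 = 1.045 rev/s
γ̇ = π·D·N / h = π · 0.025 · 1.045 / 0.00749 = 10.9578 s⁻¹
ΔT = η·γ̇²·t_res / (ρ·cp) = 829 · (10.9578)² · 199.197 / (1149 · 1573) = 10.9708 K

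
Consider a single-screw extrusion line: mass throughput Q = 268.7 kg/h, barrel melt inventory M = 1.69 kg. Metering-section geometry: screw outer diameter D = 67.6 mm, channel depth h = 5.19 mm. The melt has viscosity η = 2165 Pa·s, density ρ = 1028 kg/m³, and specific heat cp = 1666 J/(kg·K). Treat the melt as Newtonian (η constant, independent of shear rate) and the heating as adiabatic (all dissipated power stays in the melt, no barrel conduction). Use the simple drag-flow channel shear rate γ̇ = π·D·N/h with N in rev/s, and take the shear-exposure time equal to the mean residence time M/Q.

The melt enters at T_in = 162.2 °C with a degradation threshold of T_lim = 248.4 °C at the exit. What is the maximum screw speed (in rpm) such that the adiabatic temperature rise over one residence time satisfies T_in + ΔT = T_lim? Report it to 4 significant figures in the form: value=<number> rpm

value=80.47 rpm

Convert throughput: Q = 268.7 kg/h = 268.7/3600 = 0.0746389 kg/s
t_res = M / Q_s = 1.69 ÷ 0.0746389 = 22.6424 s
D = 67.6 mm = 0.0676 m;  h = 5.19 mm = 0.00519 m
ΔT_a = T_lim − T_in = 248.4 − 162.2 = 86.2 K
γ̇_max² = ΔT_a·ρ·cp/(η·t_res) = 86.2·1028·1666/(2165·22.6424) = 3011.59 s⁻²
Take the square root: γ̇_max = √(3011.59) = 54.878 s⁻¹
Solve γ̇ = πDN/h for N: N_max = γ̇_max·h/(π·D) = 54.878 × 0.00519 / (π × 0.0676) = 1.34112 rev/s = 80.4674 rpm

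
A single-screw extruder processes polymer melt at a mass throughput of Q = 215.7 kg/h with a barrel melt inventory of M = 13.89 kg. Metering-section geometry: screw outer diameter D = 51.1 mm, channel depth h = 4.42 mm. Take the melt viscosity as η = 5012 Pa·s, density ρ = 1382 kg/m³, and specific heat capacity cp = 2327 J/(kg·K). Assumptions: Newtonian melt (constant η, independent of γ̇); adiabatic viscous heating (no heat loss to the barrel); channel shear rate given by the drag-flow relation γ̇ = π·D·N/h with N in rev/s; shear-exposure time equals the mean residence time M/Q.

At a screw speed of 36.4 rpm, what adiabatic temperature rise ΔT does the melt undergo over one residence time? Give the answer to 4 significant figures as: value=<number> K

value=175.4 K

Q_s = Q / 3600 = 215.7 / 3600 = 0.0599167 kg/s
t_res = M / Q_s = 13.89 ÷ 0.0599167 = 231.822 s
Geometry in metres: D = 51.1 mm → 0.0511 m, h = 4.42 mm → 0.00442 m; screw speed N = 36.4 rpm = 0.606667 rev/s
γ̇ = π·D·N / h = π · 0.0511 · 0.606667 / 0.00442 = 22.0343 s⁻¹
ΔT = η·γ̇²·t_res / (ρ·cp) = 5012 · (22.0343)² · 231.822 / (1382 · 2327) = 175.412 K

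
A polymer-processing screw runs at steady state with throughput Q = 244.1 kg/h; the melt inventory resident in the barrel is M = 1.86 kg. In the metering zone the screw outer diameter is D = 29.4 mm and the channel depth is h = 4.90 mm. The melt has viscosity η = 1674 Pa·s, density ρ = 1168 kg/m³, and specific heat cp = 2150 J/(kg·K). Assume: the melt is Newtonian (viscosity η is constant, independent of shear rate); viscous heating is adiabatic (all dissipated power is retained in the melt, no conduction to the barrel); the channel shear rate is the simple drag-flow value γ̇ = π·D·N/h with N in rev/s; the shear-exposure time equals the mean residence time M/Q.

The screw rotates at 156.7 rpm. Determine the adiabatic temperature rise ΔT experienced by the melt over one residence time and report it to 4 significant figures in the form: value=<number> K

value=44.32 K

Convert throughput: Q = 244.1 kg/h = 244.1/3600 = 0.0678056 kg/s
t_res = M / Q_s = 1.86 / 0.0678056 = 27.4314 s
Geometry in metres: D = 29.4 mm → 0.0294 m, h = 4.90 mm → 0.0049 m; screw speed N = 156.7 rpm = 2.61167 rev/s
γ̇ = π D N / h = (π)(0.0294)(2.61167) / 0.0049 = 49.2288 s⁻¹
ΔT = η·γ̇²·t_res/(ρ·cp) = [1674 × 49.2288² × 27.4314] / [1168 × 2150] = 44.3159 K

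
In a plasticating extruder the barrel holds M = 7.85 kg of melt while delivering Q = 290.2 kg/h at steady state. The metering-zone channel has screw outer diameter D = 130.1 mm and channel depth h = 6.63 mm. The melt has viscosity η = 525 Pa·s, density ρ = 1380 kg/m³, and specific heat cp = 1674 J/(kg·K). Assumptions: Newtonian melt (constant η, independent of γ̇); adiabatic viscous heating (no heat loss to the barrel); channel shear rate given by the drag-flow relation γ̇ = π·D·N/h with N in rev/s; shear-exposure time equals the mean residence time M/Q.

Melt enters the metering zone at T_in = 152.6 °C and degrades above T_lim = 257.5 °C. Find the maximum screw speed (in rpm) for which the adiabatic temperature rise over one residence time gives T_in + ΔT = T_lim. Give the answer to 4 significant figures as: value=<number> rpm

Q_s = Q / 3600 = 290.2 / 3600 = 0.0806111 kg/s
Mean residence time: t_res = M/Q_s = 7.85 kg / 0.0806111 kg/s = 97.3811 s
D = 130.1 mm = 0.1301 m;  h = 6.63 mm = 0.00663 m
ΔT_a = T_lim − T_in = 257.5 − 152.6 = 104.9 K
Invert ΔT = ηγ̇²t_res/(ρcp) for γ̇: γ̇_max² = ΔT_a ρ cp / (η t_res) = 104.9·1380·1674 / (525·97.3811) = 4739.97 s⁻²
γ̇_max = sqrt(4739.97) = 68.8475 s⁻¹
N_max = γ̇_max·h / (π·D) = 68.8475 · 0.00663 / (π · 0.1301) = 1.1168 rev/s = 67.0078 rpm

value=67.01 rpm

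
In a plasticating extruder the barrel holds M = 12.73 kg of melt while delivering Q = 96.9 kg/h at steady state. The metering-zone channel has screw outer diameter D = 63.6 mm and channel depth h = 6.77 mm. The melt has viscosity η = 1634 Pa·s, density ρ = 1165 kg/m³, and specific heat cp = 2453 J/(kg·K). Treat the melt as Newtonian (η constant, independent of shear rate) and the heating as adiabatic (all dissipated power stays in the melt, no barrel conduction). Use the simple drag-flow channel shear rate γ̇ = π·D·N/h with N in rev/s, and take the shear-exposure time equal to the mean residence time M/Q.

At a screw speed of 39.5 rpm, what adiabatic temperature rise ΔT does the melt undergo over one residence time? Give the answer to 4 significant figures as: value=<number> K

value=102.1 K

Convert throughput: Q = 96.9 kg/h = 96.9/3600 = 0.0269167 kg/s
t_res = M / Q_s = 12.73 ÷ 0.0269167 = 472.941 s
Convert to SI: D = 0.0636 m, h = 0.00677 m, N = 39.5/60 = 0.658333 rev/s
γ̇ = π D N / h = (π)(0.0636)(0.658333) / 0.00677 = 19.4296 s⁻¹
ΔT = η·γ̇²·t_res/(ρ·cp) = [1634 × 19.4296² × 472.941] / [1165 × 2453] = 102.085 K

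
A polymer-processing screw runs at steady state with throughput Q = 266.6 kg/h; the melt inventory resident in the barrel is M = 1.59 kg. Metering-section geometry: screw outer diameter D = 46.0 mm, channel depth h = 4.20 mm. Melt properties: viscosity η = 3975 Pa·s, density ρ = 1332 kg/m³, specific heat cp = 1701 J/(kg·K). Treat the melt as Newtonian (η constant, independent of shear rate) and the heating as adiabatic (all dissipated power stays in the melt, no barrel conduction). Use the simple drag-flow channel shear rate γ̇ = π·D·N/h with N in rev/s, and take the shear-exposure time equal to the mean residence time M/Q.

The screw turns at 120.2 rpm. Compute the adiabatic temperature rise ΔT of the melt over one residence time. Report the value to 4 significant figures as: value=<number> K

Throughput in SI: Q_s = 266.6 kg/h ÷ 3600 s/h = 0.0740556 kg/s
t_res = M / Q_s = 1.59 ÷ 0.0740556 = 21.4704 s
Convert to SI: D = 0.046 m, h = 0.0042 m, N = 120.2/60 = 2.00333 rev/s
γ̇ = π·D·N / h = π · 0.046 · 2.00333 / 0.0042 = 68.9305 s⁻¹
ΔT = η·γ̇²·t_res / (ρ·cp) = 3975 · (68.9305)² · 21.4704 / (1332 · 1701) = 178.975 K

value=179.0 K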